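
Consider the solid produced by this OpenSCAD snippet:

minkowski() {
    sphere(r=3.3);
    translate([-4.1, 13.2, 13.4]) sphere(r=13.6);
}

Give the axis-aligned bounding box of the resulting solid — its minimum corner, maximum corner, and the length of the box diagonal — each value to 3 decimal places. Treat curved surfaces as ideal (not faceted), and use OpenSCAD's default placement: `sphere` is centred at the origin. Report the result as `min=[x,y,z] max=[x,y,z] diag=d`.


A = translate([-4.1, 13.2, 13.4]) sphere(r=13.6) → bbox [-17.7,-0.4,-0.2] .. [9.5,26.8,27]
B = sphere(r=3.3) → bbox [-3.3,-3.3,-3.3] .. [3.3,3.3,3.3]
lo = A.lo+B.lo = [-17.7-3.3, -0.4-3.3, -0.2-3.3] = [-21.000,-3.700,-3.500]
hi = A.hi+B.hi = [9.5+3.3, 26.8+3.3, 27+3.3] = [12.800,30.100,30.300]
diag = √(33.8²+33.8²+33.8²) = √3427.32 = 58.543

min=[-21.000,-3.700,-3.500] max=[12.800,30.100,30.300] diag=58.543


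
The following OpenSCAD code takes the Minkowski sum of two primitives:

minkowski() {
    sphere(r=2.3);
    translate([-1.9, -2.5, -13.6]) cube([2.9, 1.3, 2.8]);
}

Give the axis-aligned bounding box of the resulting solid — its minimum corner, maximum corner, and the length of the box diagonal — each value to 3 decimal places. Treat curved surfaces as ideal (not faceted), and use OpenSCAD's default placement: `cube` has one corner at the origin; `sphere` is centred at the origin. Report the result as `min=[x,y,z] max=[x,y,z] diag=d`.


A = translate([-1.9, -2.5, -13.6]) cube([2.9, 1.3, 2.8]) → bbox [-1.9,-2.5,-13.6] .. [1,-1.2,-10.8]
B = sphere(r=2.3) → bbox [-2.3,-2.3,-2.3] .. [2.3,2.3,2.3]
lo = A.lo+B.lo = [-1.9-2.3, -2.5-2.3, -13.6-2.3] = [-4.200,-4.800,-15.900]
hi = A.hi+B.hi = [1+2.3, -1.2+2.3, -10.8+2.3] = [3.300,1.100,-8.500]
diag = √(7.5²+5.9²+7.4²) = √145.82 = 12.076

min=[-4.200,-4.800,-15.900] max=[3.300,1.100,-8.500] diag=12.076


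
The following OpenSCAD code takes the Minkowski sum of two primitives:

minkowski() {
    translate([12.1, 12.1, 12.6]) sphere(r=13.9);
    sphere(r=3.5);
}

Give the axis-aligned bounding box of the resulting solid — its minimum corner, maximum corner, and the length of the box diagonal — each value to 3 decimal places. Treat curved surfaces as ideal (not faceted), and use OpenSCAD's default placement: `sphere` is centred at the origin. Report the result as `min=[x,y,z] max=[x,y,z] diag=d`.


min=[-5.300,-5.300,-4.800] max=[29.500,29.500,30.000] diag=60.275

A = translate([12.1, 12.1, 12.6]) sphere(r=13.9) → bbox [-1.8,-1.8,-1.3] .. [26,26,26.5]
B = sphere(r=3.5) → bbox [-3.5,-3.5,-3.5] .. [3.5,3.5,3.5]
lo = A.lo+B.lo = [-1.8-3.5, -1.8-3.5, -1.3-3.5] = [-5.300,-5.300,-4.800]
hi = A.hi+B.hi = [26+3.5, 26+3.5, 26.5+3.5] = [29.500,29.500,30.000]
diag = √(34.8²+34.8²+34.8²) = √3633.12 = 60.275


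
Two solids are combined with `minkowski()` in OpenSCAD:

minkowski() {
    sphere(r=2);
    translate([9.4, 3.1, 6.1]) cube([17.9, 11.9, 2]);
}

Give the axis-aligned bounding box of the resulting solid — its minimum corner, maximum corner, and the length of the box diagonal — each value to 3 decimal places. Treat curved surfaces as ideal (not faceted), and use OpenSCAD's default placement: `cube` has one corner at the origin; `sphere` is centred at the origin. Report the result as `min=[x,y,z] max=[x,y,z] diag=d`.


A = translate([9.4, 3.1, 6.1]) cube([17.9, 11.9, 2]) → bbox [9.4,3.1,6.1] .. [27.3,15,8.1]
B = sphere(r=2) → bbox [-2,-2,-2] .. [2,2,2]
lo = A.lo+B.lo = [9.4-2, 3.1-2, 6.1-2] = [7.400,1.100,4.100]
hi = A.hi+B.hi = [27.3+2, 15+2, 8.1+2] = [29.300,17.000,10.100]
diag = √(21.9²+15.9²+6²) = √768.42 = 27.720

min=[7.400,1.100,4.100] max=[29.300,17.000,10.100] diag=27.720


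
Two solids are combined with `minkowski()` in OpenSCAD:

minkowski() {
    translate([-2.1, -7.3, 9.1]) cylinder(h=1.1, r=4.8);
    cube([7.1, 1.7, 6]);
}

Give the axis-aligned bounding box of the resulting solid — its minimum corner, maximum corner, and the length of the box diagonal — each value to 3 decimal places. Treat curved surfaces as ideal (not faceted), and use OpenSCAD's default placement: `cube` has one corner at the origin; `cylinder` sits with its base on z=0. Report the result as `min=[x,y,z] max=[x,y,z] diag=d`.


min=[-6.900,-12.100,9.100] max=[9.800,-0.800,16.200] diag=21.377

A = translate([-2.1, -7.3, 9.1]) cylinder(h=1.1, r=4.8) → bbox [-6.9,-12.1,9.1] .. [2.7,-2.5,10.2]
B = cube([7.1, 1.7, 6]) → bbox [0,0,0] .. [7.1,1.7,6]
lo = A.lo+B.lo = [-6.9+0, -12.1+0, 9.1+0] = [-6.900,-12.100,9.100]
hi = A.hi+B.hi = [2.7+7.1, -2.5+1.7, 10.2+6] = [9.800,-0.800,16.200]
diag = √(16.7²+11.3²+7.1²) = √456.99 = 21.377


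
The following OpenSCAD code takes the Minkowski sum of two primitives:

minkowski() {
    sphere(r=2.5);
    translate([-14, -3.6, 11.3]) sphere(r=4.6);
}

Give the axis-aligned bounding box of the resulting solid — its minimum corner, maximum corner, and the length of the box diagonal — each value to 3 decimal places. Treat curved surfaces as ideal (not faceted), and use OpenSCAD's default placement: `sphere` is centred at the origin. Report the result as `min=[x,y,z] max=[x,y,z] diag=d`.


min=[-21.100,-10.700,4.200] max=[-6.900,3.500,18.400] diag=24.595

A = translate([-14, -3.6, 11.3]) sphere(r=4.6) → bbox [-18.6,-8.2,6.7] .. [-9.4,1,15.9]
B = sphere(r=2.5) → bbox [-2.5,-2.5,-2.5] .. [2.5,2.5,2.5]
lo = A.lo+B.lo = [-18.6-2.5, -8.2-2.5, 6.7-2.5] = [-21.100,-10.700,4.200]
hi = A.hi+B.hi = [-9.4+2.5, 1+2.5, 15.9+2.5] = [-6.900,3.500,18.400]
diag = √(14.2²+14.2²+14.2²) = √604.92 = 24.595


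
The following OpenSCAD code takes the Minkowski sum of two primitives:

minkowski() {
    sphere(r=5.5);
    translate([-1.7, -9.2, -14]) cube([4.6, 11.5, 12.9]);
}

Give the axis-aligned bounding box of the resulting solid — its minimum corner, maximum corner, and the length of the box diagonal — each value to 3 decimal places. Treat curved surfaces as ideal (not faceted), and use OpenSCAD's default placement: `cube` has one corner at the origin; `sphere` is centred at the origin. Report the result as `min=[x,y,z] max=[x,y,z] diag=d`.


A = translate([-1.7, -9.2, -14]) cube([4.6, 11.5, 12.9]) → bbox [-1.7,-9.2,-14] .. [2.9,2.3,-1.1]
B = sphere(r=5.5) → bbox [-5.5,-5.5,-5.5] .. [5.5,5.5,5.5]
lo = A.lo+B.lo = [-1.7-5.5, -9.2-5.5, -14-5.5] = [-7.200,-14.700,-19.500]
hi = A.hi+B.hi = [2.9+5.5, 2.3+5.5, -1.1+5.5] = [8.400,7.800,4.400]
diag = √(15.6²+22.5²+23.9²) = √1320.82 = 36.343

min=[-7.200,-14.700,-19.500] max=[8.400,7.800,4.400] diag=36.343


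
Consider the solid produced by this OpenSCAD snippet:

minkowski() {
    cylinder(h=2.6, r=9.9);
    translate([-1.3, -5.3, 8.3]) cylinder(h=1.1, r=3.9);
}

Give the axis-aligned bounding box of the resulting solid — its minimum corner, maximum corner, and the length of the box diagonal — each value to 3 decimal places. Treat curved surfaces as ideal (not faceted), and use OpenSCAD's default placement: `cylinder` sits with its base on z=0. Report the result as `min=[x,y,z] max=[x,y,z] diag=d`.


min=[-15.100,-19.100,8.300] max=[12.500,8.500,12.000] diag=39.207

A = translate([-1.3, -5.3, 8.3]) cylinder(h=1.1, r=3.9) → bbox [-5.2,-9.2,8.3] .. [2.6,-1.4,9.4]
B = cylinder(h=2.6, r=9.9) → bbox [-9.9,-9.9,0] .. [9.9,9.9,2.6]
lo = A.lo+B.lo = [-5.2-9.9, -9.2-9.9, 8.3+0] = [-15.100,-19.100,8.300]
hi = A.hi+B.hi = [2.6+9.9, -1.4+9.9, 9.4+2.6] = [12.500,8.500,12.000]
diag = √(27.6²+27.6²+3.7²) = √1537.21 = 39.207


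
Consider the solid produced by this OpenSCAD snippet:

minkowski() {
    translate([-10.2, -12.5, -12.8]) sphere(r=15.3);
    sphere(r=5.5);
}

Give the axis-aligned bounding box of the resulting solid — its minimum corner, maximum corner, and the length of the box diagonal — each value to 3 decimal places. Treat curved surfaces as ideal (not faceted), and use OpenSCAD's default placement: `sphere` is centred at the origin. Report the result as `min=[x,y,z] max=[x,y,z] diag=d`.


A = translate([-10.2, -12.5, -12.8]) sphere(r=15.3) → bbox [-25.5,-27.8,-28.1] .. [5.1,2.8,2.5]
B = sphere(r=5.5) → bbox [-5.5,-5.5,-5.5] .. [5.5,5.5,5.5]
lo = A.lo+B.lo = [-25.5-5.5, -27.8-5.5, -28.1-5.5] = [-31.000,-33.300,-33.600]
hi = A.hi+B.hi = [5.1+5.5, 2.8+5.5, 2.5+5.5] = [10.600,8.300,8.000]
diag = √(41.6²+41.6²+41.6²) = √5191.68 = 72.053

min=[-31.000,-33.300,-33.600] max=[10.600,8.300,8.000] diag=72.053


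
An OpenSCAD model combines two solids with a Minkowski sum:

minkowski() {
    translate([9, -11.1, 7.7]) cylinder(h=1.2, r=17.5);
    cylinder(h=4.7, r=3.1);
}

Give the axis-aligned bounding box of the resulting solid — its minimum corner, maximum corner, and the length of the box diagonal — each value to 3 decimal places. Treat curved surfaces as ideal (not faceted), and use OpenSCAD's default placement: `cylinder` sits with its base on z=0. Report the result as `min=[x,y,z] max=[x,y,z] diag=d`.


A = translate([9, -11.1, 7.7]) cylinder(h=1.2, r=17.5) → bbox [-8.5,-28.6,7.7] .. [26.5,6.4,8.9]
B = cylinder(h=4.7, r=3.1) → bbox [-3.1,-3.1,0] .. [3.1,3.1,4.7]
lo = A.lo+B.lo = [-8.5-3.1, -28.6-3.1, 7.7+0] = [-11.600,-31.700,7.700]
hi = A.hi+B.hi = [26.5+3.1, 6.4+3.1, 8.9+4.7] = [29.600,9.500,13.600]
diag = √(41.2²+41.2²+5.9²) = √3429.69 = 58.564

min=[-11.600,-31.700,7.700] max=[29.600,9.500,13.600] diag=58.564


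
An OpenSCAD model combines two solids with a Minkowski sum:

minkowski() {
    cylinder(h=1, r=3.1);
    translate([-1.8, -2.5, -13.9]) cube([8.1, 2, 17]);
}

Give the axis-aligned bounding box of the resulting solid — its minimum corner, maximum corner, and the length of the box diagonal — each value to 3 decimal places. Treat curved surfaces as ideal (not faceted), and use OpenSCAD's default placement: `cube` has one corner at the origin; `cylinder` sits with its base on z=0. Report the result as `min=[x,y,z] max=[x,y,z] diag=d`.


min=[-4.900,-5.600,-13.900] max=[9.400,2.600,4.100] diag=24.408

A = translate([-1.8, -2.5, -13.9]) cube([8.1, 2, 17]) → bbox [-1.8,-2.5,-13.9] .. [6.3,-0.5,3.1]
B = cylinder(h=1, r=3.1) → bbox [-3.1,-3.1,0] .. [3.1,3.1,1]
lo = A.lo+B.lo = [-1.8-3.1, -2.5-3.1, -13.9+0] = [-4.900,-5.600,-13.900]
hi = A.hi+B.hi = [6.3+3.1, -0.5+3.1, 3.1+1] = [9.400,2.600,4.100]
diag = √(14.3²+8.2²+18²) = √595.73 = 24.408


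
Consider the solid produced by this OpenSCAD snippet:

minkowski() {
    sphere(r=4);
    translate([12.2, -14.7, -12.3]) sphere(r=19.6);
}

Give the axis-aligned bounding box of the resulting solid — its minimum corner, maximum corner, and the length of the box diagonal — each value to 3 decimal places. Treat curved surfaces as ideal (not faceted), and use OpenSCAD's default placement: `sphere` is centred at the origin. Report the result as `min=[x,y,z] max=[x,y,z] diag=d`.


A = translate([12.2, -14.7, -12.3]) sphere(r=19.6) → bbox [-7.4,-34.3,-31.9] .. [31.8,4.9,7.3]
B = sphere(r=4) → bbox [-4,-4,-4] .. [4,4,4]
lo = A.lo+B.lo = [-7.4-4, -34.3-4, -31.9-4] = [-11.400,-38.300,-35.900]
hi = A.hi+B.hi = [31.8+4, 4.9+4, 7.3+4] = [35.800,8.900,11.300]
diag = √(47.2²+47.2²+47.2²) = √6683.52 = 81.753

min=[-11.400,-38.300,-35.900] max=[35.800,8.900,11.300] diag=81.753


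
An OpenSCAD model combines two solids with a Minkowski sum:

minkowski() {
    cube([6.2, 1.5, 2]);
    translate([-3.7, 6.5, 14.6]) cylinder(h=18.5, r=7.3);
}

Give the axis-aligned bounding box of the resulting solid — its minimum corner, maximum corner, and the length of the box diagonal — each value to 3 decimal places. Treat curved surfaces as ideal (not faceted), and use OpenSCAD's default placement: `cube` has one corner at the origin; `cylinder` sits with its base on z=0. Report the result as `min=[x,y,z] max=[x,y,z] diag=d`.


min=[-11.000,-0.800,14.600] max=[9.800,15.300,35.100] diag=33.348

A = translate([-3.7, 6.5, 14.6]) cylinder(h=18.5, r=7.3) → bbox [-11,-0.8,14.6] .. [3.6,13.8,33.1]
B = cube([6.2, 1.5, 2]) → bbox [0,0,0] .. [6.2,1.5,2]
lo = A.lo+B.lo = [-11+0, -0.8+0, 14.6+0] = [-11.000,-0.800,14.600]
hi = A.hi+B.hi = [3.6+6.2, 13.8+1.5, 33.1+2] = [9.800,15.300,35.100]
diag = √(20.8²+16.1²+20.5²) = √1112.1 = 33.348


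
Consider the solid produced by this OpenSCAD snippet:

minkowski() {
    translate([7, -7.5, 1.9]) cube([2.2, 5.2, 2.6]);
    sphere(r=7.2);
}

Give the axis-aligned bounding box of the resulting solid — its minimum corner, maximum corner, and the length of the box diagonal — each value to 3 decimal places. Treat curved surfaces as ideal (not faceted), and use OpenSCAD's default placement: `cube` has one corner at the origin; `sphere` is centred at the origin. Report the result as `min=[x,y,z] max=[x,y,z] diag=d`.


A = translate([7, -7.5, 1.9]) cube([2.2, 5.2, 2.6]) → bbox [7,-7.5,1.9] .. [9.2,-2.3,4.5]
B = sphere(r=7.2) → bbox [-7.2,-7.2,-7.2] .. [7.2,7.2,7.2]
lo = A.lo+B.lo = [7-7.2, -7.5-7.2, 1.9-7.2] = [-0.200,-14.700,-5.300]
hi = A.hi+B.hi = [9.2+7.2, -2.3+7.2, 4.5+7.2] = [16.400,4.900,11.700]
diag = √(16.6²+19.6²+17²) = √948.72 = 30.801

min=[-0.200,-14.700,-5.300] max=[16.400,4.900,11.700] diag=30.801


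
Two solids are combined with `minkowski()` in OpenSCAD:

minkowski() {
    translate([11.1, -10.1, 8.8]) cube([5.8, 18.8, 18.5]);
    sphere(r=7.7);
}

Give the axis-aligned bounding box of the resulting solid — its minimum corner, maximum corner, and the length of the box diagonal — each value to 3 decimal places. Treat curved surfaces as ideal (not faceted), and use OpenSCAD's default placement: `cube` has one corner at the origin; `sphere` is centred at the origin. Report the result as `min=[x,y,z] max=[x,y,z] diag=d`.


A = translate([11.1, -10.1, 8.8]) cube([5.8, 18.8, 18.5]) → bbox [11.1,-10.1,8.8] .. [16.9,8.7,27.3]
B = sphere(r=7.7) → bbox [-7.7,-7.7,-7.7] .. [7.7,7.7,7.7]
lo = A.lo+B.lo = [11.1-7.7, -10.1-7.7, 8.8-7.7] = [3.400,-17.800,1.100]
hi = A.hi+B.hi = [16.9+7.7, 8.7+7.7, 27.3+7.7] = [24.600,16.400,35.000]
diag = √(21.2²+34.2²+33.9²) = √2768.29 = 52.615

min=[3.400,-17.800,1.100] max=[24.600,16.400,35.000] diag=52.615


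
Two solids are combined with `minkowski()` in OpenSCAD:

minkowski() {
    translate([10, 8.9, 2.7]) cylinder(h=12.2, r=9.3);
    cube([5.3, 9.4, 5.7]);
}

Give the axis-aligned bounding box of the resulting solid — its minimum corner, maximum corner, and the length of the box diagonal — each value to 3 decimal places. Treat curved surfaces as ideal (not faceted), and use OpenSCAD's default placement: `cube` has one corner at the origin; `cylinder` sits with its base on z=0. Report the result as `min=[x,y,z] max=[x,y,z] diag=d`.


A = translate([10, 8.9, 2.7]) cylinder(h=12.2, r=9.3) → bbox [0.7,-0.4,2.7] .. [19.3,18.2,14.9]
B = cube([5.3, 9.4, 5.7]) → bbox [0,0,0] .. [5.3,9.4,5.7]
lo = A.lo+B.lo = [0.7+0, -0.4+0, 2.7+0] = [0.700,-0.400,2.700]
hi = A.hi+B.hi = [19.3+5.3, 18.2+9.4, 14.9+5.7] = [24.600,27.600,20.600]
diag = √(23.9²+28²+17.9²) = √1675.62 = 40.934

min=[0.700,-0.400,2.700] max=[24.600,27.600,20.600] diag=40.934


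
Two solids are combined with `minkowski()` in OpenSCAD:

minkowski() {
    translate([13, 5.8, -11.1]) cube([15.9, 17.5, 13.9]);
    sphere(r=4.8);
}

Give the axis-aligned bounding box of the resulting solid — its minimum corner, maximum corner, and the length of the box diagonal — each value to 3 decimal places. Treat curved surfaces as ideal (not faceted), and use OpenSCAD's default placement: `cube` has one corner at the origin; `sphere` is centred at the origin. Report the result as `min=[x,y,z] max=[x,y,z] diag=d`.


min=[8.200,1.000,-15.900] max=[33.700,28.100,7.600] diag=44.010

A = translate([13, 5.8, -11.1]) cube([15.9, 17.5, 13.9]) → bbox [13,5.8,-11.1] .. [28.9,23.3,2.8]
B = sphere(r=4.8) → bbox [-4.8,-4.8,-4.8] .. [4.8,4.8,4.8]
lo = A.lo+B.lo = [13-4.8, 5.8-4.8, -11.1-4.8] = [8.200,1.000,-15.900]
hi = A.hi+B.hi = [28.9+4.8, 23.3+4.8, 2.8+4.8] = [33.700,28.100,7.600]
diag = √(25.5²+27.1²+23.5²) = √1936.91 = 44.010


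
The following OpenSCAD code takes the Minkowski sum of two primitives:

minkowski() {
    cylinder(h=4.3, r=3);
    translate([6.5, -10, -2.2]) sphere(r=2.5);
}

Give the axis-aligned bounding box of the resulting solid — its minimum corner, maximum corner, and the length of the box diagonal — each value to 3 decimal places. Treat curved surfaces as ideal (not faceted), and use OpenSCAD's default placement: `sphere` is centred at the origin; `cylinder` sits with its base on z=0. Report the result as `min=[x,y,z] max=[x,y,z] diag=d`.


min=[1.000,-15.500,-4.700] max=[12.000,-4.500,4.600] diag=18.124

A = translate([6.5, -10, -2.2]) sphere(r=2.5) → bbox [4,-12.5,-4.7] .. [9,-7.5,0.3]
B = cylinder(h=4.3, r=3) → bbox [-3,-3,0] .. [3,3,4.3]
lo = A.lo+B.lo = [4-3, -12.5-3, -4.7+0] = [1.000,-15.500,-4.700]
hi = A.hi+B.hi = [9+3, -7.5+3, 0.3+4.3] = [12.000,-4.500,4.600]
diag = √(11²+11²+9.3²) = √328.49 = 18.124


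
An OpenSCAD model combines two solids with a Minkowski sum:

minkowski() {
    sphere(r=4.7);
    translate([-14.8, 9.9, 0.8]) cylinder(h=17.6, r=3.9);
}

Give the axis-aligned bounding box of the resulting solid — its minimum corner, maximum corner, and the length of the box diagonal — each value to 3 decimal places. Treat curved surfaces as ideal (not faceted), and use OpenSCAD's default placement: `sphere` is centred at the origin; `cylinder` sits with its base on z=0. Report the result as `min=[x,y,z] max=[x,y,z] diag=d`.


A = translate([-14.8, 9.9, 0.8]) cylinder(h=17.6, r=3.9) → bbox [-18.7,6,0.8] .. [-10.9,13.8,18.4]
B = sphere(r=4.7) → bbox [-4.7,-4.7,-4.7] .. [4.7,4.7,4.7]
lo = A.lo+B.lo = [-18.7-4.7, 6-4.7, 0.8-4.7] = [-23.400,1.300,-3.900]
hi = A.hi+B.hi = [-10.9+4.7, 13.8+4.7, 18.4+4.7] = [-6.200,18.500,23.100]
diag = √(17.2²+17.2²+27²) = √1320.68 = 36.341

min=[-23.400,1.300,-3.900] max=[-6.200,18.500,23.100] diag=36.341


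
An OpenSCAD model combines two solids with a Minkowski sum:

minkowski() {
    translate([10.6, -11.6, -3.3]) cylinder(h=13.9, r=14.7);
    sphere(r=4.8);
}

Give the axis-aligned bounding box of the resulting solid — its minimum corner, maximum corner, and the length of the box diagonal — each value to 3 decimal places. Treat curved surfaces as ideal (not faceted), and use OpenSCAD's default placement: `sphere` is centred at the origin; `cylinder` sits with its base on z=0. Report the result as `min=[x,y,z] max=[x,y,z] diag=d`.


min=[-8.900,-31.100,-8.100] max=[30.100,7.900,15.400] diag=59.952

A = translate([10.6, -11.6, -3.3]) cylinder(h=13.9, r=14.7) → bbox [-4.1,-26.3,-3.3] .. [25.3,3.1,10.6]
B = sphere(r=4.8) → bbox [-4.8,-4.8,-4.8] .. [4.8,4.8,4.8]
lo = A.lo+B.lo = [-4.1-4.8, -26.3-4.8, -3.3-4.8] = [-8.900,-31.100,-8.100]
hi = A.hi+B.hi = [25.3+4.8, 3.1+4.8, 10.6+4.8] = [30.100,7.900,15.400]
diag = √(39²+39²+23.5²) = √3594.25 = 59.952


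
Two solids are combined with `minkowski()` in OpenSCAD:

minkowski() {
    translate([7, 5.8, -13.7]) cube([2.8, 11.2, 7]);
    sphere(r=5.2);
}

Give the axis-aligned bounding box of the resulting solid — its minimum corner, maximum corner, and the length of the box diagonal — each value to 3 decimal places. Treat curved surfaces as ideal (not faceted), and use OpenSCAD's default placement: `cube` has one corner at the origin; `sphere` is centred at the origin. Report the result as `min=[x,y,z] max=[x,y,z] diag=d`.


A = translate([7, 5.8, -13.7]) cube([2.8, 11.2, 7]) → bbox [7,5.8,-13.7] .. [9.8,17,-6.7]
B = sphere(r=5.2) → bbox [-5.2,-5.2,-5.2] .. [5.2,5.2,5.2]
lo = A.lo+B.lo = [7-5.2, 5.8-5.2, -13.7-5.2] = [1.800,0.600,-18.900]
hi = A.hi+B.hi = [9.8+5.2, 17+5.2, -6.7+5.2] = [15.000,22.200,-1.500]
diag = √(13.2²+21.6²+17.4²) = √943.56 = 30.717

min=[1.800,0.600,-18.900] max=[15.000,22.200,-1.500] diag=30.717


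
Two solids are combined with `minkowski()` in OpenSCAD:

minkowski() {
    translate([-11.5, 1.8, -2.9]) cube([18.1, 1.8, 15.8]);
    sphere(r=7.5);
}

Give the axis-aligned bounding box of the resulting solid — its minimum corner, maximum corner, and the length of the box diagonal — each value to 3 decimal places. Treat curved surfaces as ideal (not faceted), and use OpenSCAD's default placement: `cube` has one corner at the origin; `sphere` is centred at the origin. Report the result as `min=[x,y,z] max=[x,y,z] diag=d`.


A = translate([-11.5, 1.8, -2.9]) cube([18.1, 1.8, 15.8]) → bbox [-11.5,1.8,-2.9] .. [6.6,3.6,12.9]
B = sphere(r=7.5) → bbox [-7.5,-7.5,-7.5] .. [7.5,7.5,7.5]
lo = A.lo+B.lo = [-11.5-7.5, 1.8-7.5, -2.9-7.5] = [-19.000,-5.700,-10.400]
hi = A.hi+B.hi = [6.6+7.5, 3.6+7.5, 12.9+7.5] = [14.100,11.100,20.400]
diag = √(33.1²+16.8²+30.8²) = √2326.49 = 48.234

min=[-19.000,-5.700,-10.400] max=[14.100,11.100,20.400] diag=48.234


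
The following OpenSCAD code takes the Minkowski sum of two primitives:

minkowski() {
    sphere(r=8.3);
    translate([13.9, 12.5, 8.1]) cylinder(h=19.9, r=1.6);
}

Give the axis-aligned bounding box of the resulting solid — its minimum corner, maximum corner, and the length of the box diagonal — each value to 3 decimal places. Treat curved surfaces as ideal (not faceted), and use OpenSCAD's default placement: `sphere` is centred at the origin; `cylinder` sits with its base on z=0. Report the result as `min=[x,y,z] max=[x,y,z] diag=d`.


A = translate([13.9, 12.5, 8.1]) cylinder(h=19.9, r=1.6) → bbox [12.3,10.9,8.1] .. [15.5,14.1,28]
B = sphere(r=8.3) → bbox [-8.3,-8.3,-8.3] .. [8.3,8.3,8.3]
lo = A.lo+B.lo = [12.3-8.3, 10.9-8.3, 8.1-8.3] = [4.000,2.600,-0.200]
hi = A.hi+B.hi = [15.5+8.3, 14.1+8.3, 28+8.3] = [23.800,22.400,36.300]
diag = √(19.8²+19.8²+36.5²) = √2116.33 = 46.004

min=[4.000,2.600,-0.200] max=[23.800,22.400,36.300] diag=46.004


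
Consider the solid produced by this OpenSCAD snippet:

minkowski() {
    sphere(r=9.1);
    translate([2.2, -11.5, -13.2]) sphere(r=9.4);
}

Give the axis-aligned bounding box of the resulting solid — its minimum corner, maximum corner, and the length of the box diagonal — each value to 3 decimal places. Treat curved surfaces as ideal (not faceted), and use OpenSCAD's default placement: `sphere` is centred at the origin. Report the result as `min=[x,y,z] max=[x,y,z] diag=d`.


A = translate([2.2, -11.5, -13.2]) sphere(r=9.4) → bbox [-7.2,-20.9,-22.6] .. [11.6,-2.1,-3.8]
B = sphere(r=9.1) → bbox [-9.1,-9.1,-9.1] .. [9.1,9.1,9.1]
lo = A.lo+B.lo = [-7.2-9.1, -20.9-9.1, -22.6-9.1] = [-16.300,-30.000,-31.700]
hi = A.hi+B.hi = [11.6+9.1, -2.1+9.1, -3.8+9.1] = [20.700,7.000,5.300]
diag = √(37²+37²+37²) = √4107 = 64.086

min=[-16.300,-30.000,-31.700] max=[20.700,7.000,5.300] diag=64.086


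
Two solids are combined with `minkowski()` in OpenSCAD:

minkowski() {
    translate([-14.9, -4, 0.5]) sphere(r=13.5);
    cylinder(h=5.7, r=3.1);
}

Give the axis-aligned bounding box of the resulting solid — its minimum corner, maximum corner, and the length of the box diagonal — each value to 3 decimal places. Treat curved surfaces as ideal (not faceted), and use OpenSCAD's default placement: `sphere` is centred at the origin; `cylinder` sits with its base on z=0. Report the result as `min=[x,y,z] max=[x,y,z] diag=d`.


A = translate([-14.9, -4, 0.5]) sphere(r=13.5) → bbox [-28.4,-17.5,-13] .. [-1.4,9.5,14]
B = cylinder(h=5.7, r=3.1) → bbox [-3.1,-3.1,0] .. [3.1,3.1,5.7]
lo = A.lo+B.lo = [-28.4-3.1, -17.5-3.1, -13+0] = [-31.500,-20.600,-13.000]
hi = A.hi+B.hi = [-1.4+3.1, 9.5+3.1, 14+5.7] = [1.700,12.600,19.700]
diag = √(33.2²+33.2²+32.7²) = √3273.77 = 57.217

min=[-31.500,-20.600,-13.000] max=[1.700,12.600,19.700] diag=57.217


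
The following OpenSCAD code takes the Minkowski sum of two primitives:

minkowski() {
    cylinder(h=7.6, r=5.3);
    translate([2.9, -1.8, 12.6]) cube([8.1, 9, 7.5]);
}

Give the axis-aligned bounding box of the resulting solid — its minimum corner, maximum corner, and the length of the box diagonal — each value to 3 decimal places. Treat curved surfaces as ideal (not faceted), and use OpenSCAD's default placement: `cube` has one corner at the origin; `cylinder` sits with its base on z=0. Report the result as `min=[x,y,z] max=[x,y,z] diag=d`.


A = translate([2.9, -1.8, 12.6]) cube([8.1, 9, 7.5]) → bbox [2.9,-1.8,12.6] .. [11,7.2,20.1]
B = cylinder(h=7.6, r=5.3) → bbox [-5.3,-5.3,0] .. [5.3,5.3,7.6]
lo = A.lo+B.lo = [2.9-5.3, -1.8-5.3, 12.6+0] = [-2.400,-7.100,12.600]
hi = A.hi+B.hi = [11+5.3, 7.2+5.3, 20.1+7.6] = [16.300,12.500,27.700]
diag = √(18.7²+19.6²+15.1²) = √961.86 = 31.014

min=[-2.400,-7.100,12.600] max=[16.300,12.500,27.700] diag=31.014


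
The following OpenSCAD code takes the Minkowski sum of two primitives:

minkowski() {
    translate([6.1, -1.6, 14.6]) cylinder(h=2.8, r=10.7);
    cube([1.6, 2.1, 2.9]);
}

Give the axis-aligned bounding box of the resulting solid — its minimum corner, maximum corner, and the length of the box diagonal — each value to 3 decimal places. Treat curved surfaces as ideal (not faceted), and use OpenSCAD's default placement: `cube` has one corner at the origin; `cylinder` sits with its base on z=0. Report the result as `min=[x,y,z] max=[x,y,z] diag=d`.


min=[-4.600,-12.300,14.600] max=[18.400,11.200,20.300] diag=33.373

A = translate([6.1, -1.6, 14.6]) cylinder(h=2.8, r=10.7) → bbox [-4.6,-12.3,14.6] .. [16.8,9.1,17.4]
B = cube([1.6, 2.1, 2.9]) → bbox [0,0,0] .. [1.6,2.1,2.9]
lo = A.lo+B.lo = [-4.6+0, -12.3+0, 14.6+0] = [-4.600,-12.300,14.600]
hi = A.hi+B.hi = [16.8+1.6, 9.1+2.1, 17.4+2.9] = [18.400,11.200,20.300]
diag = √(23²+23.5²+5.7²) = √1113.74 = 33.373


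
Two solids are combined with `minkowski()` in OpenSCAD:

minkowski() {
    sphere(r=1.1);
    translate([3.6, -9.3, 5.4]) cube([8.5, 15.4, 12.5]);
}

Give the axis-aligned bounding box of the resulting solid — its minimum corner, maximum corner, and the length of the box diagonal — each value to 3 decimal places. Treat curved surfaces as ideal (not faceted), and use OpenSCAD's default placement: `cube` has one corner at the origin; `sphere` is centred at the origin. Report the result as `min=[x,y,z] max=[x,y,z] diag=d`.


min=[2.500,-10.400,4.300] max=[13.200,7.200,19.000] diag=25.305

A = translate([3.6, -9.3, 5.4]) cube([8.5, 15.4, 12.5]) → bbox [3.6,-9.3,5.4] .. [12.1,6.1,17.9]
B = sphere(r=1.1) → bbox [-1.1,-1.1,-1.1] .. [1.1,1.1,1.1]
lo = A.lo+B.lo = [3.6-1.1, -9.3-1.1, 5.4-1.1] = [2.500,-10.400,4.300]
hi = A.hi+B.hi = [12.1+1.1, 6.1+1.1, 17.9+1.1] = [13.200,7.200,19.000]
diag = √(10.7²+17.6²+14.7²) = √640.34 = 25.305


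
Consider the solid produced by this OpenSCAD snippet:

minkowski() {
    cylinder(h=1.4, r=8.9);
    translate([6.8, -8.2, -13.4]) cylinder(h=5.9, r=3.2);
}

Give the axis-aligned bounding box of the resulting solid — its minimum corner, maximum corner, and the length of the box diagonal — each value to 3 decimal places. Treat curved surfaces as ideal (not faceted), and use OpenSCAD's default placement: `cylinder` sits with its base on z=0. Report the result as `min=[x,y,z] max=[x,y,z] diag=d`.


A = translate([6.8, -8.2, -13.4]) cylinder(h=5.9, r=3.2) → bbox [3.6,-11.4,-13.4] .. [10,-5,-7.5]
B = cylinder(h=1.4, r=8.9) → bbox [-8.9,-8.9,0] .. [8.9,8.9,1.4]
lo = A.lo+B.lo = [3.6-8.9, -11.4-8.9, -13.4+0] = [-5.300,-20.300,-13.400]
hi = A.hi+B.hi = [10+8.9, -5+8.9, -7.5+1.4] = [18.900,3.900,-6.100]
diag = √(24.2²+24.2²+7.3²) = √1224.57 = 34.994

min=[-5.300,-20.300,-13.400] max=[18.900,3.900,-6.100] diag=34.994


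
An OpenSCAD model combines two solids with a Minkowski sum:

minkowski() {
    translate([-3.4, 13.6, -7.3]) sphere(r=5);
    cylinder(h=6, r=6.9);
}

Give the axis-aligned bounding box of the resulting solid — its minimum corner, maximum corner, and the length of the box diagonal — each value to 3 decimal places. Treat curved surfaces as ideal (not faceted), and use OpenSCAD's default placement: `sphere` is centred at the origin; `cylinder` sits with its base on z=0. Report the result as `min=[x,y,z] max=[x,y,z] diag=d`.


min=[-15.300,1.700,-12.300] max=[8.500,25.500,3.700] diag=37.268

A = translate([-3.4, 13.6, -7.3]) sphere(r=5) → bbox [-8.4,8.6,-12.3] .. [1.6,18.6,-2.3]
B = cylinder(h=6, r=6.9) → bbox [-6.9,-6.9,0] .. [6.9,6.9,6]
lo = A.lo+B.lo = [-8.4-6.9, 8.6-6.9, -12.3+0] = [-15.300,1.700,-12.300]
hi = A.hi+B.hi = [1.6+6.9, 18.6+6.9, -2.3+6] = [8.500,25.500,3.700]
diag = √(23.8²+23.8²+16²) = √1388.88 = 37.268


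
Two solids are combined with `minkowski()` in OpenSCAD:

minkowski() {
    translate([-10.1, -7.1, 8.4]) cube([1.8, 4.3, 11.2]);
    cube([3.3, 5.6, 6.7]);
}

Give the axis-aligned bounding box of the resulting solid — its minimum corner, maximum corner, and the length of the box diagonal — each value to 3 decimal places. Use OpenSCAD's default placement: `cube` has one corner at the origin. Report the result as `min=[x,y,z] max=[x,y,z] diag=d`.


min=[-10.100,-7.100,8.400] max=[-5.000,2.800,26.300] diag=21.082

A = translate([-10.1, -7.1, 8.4]) cube([1.8, 4.3, 11.2]) → bbox [-10.1,-7.1,8.4] .. [-8.3,-2.8,19.6]
B = cube([3.3, 5.6, 6.7]) → bbox [0,0,0] .. [3.3,5.6,6.7]
lo = A.lo+B.lo = [-10.1+0, -7.1+0, 8.4+0] = [-10.100,-7.100,8.400]
hi = A.hi+B.hi = [-8.3+3.3, -2.8+5.6, 19.6+6.7] = [-5.000,2.800,26.300]
diag = √(5.1²+9.9²+17.9²) = √444.43 = 21.082


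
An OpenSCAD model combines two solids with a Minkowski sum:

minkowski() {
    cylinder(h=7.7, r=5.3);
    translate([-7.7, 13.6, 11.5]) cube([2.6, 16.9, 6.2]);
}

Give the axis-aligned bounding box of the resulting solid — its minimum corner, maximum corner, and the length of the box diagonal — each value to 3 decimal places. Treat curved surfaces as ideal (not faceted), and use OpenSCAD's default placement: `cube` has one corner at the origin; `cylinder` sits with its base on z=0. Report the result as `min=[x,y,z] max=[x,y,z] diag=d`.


min=[-13.000,8.300,11.500] max=[0.200,35.800,25.400] diag=33.522

A = translate([-7.7, 13.6, 11.5]) cube([2.6, 16.9, 6.2]) → bbox [-7.7,13.6,11.5] .. [-5.1,30.5,17.7]
B = cylinder(h=7.7, r=5.3) → bbox [-5.3,-5.3,0] .. [5.3,5.3,7.7]
lo = A.lo+B.lo = [-7.7-5.3, 13.6-5.3, 11.5+0] = [-13.000,8.300,11.500]
hi = A.hi+B.hi = [-5.1+5.3, 30.5+5.3, 17.7+7.7] = [0.200,35.800,25.400]
diag = √(13.2²+27.5²+13.9²) = √1123.7 = 33.522


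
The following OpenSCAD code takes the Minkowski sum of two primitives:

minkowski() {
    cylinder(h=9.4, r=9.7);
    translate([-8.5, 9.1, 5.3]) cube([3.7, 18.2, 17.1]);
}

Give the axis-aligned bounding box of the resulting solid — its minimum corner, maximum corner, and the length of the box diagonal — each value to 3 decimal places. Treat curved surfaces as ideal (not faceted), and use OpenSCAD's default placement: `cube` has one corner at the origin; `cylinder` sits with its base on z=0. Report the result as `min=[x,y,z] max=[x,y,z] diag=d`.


min=[-18.200,-0.600,5.300] max=[4.900,37.000,31.800] diag=51.474

A = translate([-8.5, 9.1, 5.3]) cube([3.7, 18.2, 17.1]) → bbox [-8.5,9.1,5.3] .. [-4.8,27.3,22.4]
B = cylinder(h=9.4, r=9.7) → bbox [-9.7,-9.7,0] .. [9.7,9.7,9.4]
lo = A.lo+B.lo = [-8.5-9.7, 9.1-9.7, 5.3+0] = [-18.200,-0.600,5.300]
hi = A.hi+B.hi = [-4.8+9.7, 27.3+9.7, 22.4+9.4] = [4.900,37.000,31.800]
diag = √(23.1²+37.6²+26.5²) = √2649.62 = 51.474


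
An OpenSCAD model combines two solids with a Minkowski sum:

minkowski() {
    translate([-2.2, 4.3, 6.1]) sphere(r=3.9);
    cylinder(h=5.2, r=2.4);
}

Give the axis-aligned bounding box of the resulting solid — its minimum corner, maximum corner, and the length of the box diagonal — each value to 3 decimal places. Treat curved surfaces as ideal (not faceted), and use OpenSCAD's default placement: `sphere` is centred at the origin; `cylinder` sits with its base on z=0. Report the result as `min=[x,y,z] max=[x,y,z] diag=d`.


A = translate([-2.2, 4.3, 6.1]) sphere(r=3.9) → bbox [-6.1,0.4,2.2] .. [1.7,8.2,10]
B = cylinder(h=5.2, r=2.4) → bbox [-2.4,-2.4,0] .. [2.4,2.4,5.2]
lo = A.lo+B.lo = [-6.1-2.4, 0.4-2.4, 2.2+0] = [-8.500,-2.000,2.200]
hi = A.hi+B.hi = [1.7+2.4, 8.2+2.4, 10+5.2] = [4.100,10.600,15.200]
diag = √(12.6²+12.6²+13²) = √486.52 = 22.057

min=[-8.500,-2.000,2.200] max=[4.100,10.600,15.200] diag=22.057


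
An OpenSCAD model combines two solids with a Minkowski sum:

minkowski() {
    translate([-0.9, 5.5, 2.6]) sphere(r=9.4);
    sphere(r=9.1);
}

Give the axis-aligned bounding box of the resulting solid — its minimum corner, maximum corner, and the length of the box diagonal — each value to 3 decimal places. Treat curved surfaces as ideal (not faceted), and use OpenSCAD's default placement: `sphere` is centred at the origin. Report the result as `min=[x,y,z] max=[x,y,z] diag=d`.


min=[-19.400,-13.000,-15.900] max=[17.600,24.000,21.100] diag=64.086

A = translate([-0.9, 5.5, 2.6]) sphere(r=9.4) → bbox [-10.3,-3.9,-6.8] .. [8.5,14.9,12]
B = sphere(r=9.1) → bbox [-9.1,-9.1,-9.1] .. [9.1,9.1,9.1]
lo = A.lo+B.lo = [-10.3-9.1, -3.9-9.1, -6.8-9.1] = [-19.400,-13.000,-15.900]
hi = A.hi+B.hi = [8.5+9.1, 14.9+9.1, 12+9.1] = [17.600,24.000,21.100]
diag = √(37²+37²+37²) = √4107 = 64.086


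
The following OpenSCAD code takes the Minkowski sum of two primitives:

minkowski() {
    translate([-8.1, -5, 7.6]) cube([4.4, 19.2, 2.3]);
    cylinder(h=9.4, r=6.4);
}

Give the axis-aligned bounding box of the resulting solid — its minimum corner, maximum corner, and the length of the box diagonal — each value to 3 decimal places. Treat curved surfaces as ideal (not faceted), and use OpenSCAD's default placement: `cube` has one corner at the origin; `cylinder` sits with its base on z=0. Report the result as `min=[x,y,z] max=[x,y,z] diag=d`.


min=[-14.500,-11.400,7.600] max=[2.700,20.600,19.300] diag=38.167

A = translate([-8.1, -5, 7.6]) cube([4.4, 19.2, 2.3]) → bbox [-8.1,-5,7.6] .. [-3.7,14.2,9.9]
B = cylinder(h=9.4, r=6.4) → bbox [-6.4,-6.4,0] .. [6.4,6.4,9.4]
lo = A.lo+B.lo = [-8.1-6.4, -5-6.4, 7.6+0] = [-14.500,-11.400,7.600]
hi = A.hi+B.hi = [-3.7+6.4, 14.2+6.4, 9.9+9.4] = [2.700,20.600,19.300]
diag = √(17.2²+32²+11.7²) = √1456.73 = 38.167


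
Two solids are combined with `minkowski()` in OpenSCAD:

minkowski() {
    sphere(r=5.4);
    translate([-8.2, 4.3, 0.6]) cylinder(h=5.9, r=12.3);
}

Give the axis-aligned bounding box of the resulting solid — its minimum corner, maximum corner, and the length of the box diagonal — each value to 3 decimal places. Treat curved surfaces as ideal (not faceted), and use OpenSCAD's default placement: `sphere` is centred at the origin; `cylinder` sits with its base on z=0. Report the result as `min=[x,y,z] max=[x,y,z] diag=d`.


A = translate([-8.2, 4.3, 0.6]) cylinder(h=5.9, r=12.3) → bbox [-20.5,-8,0.6] .. [4.1,16.6,6.5]
B = sphere(r=5.4) → bbox [-5.4,-5.4,-5.4] .. [5.4,5.4,5.4]
lo = A.lo+B.lo = [-20.5-5.4, -8-5.4, 0.6-5.4] = [-25.900,-13.400,-4.800]
hi = A.hi+B.hi = [4.1+5.4, 16.6+5.4, 6.5+5.4] = [9.500,22.000,11.900]
diag = √(35.4²+35.4²+16.7²) = √2785.21 = 52.775

min=[-25.900,-13.400,-4.800] max=[9.500,22.000,11.900] diag=52.775


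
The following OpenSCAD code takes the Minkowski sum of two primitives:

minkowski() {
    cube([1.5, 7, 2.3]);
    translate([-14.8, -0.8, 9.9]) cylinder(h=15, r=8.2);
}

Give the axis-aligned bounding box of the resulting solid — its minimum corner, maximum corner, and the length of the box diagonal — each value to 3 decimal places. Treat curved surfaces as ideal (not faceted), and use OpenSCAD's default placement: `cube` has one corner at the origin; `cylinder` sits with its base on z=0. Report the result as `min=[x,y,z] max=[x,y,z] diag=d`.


min=[-23.000,-9.000,9.900] max=[-5.100,14.400,27.200] diag=34.165

A = translate([-14.8, -0.8, 9.9]) cylinder(h=15, r=8.2) → bbox [-23,-9,9.9] .. [-6.6,7.4,24.9]
B = cube([1.5, 7, 2.3]) → bbox [0,0,0] .. [1.5,7,2.3]
lo = A.lo+B.lo = [-23+0, -9+0, 9.9+0] = [-23.000,-9.000,9.900]
hi = A.hi+B.hi = [-6.6+1.5, 7.4+7, 24.9+2.3] = [-5.100,14.400,27.200]
diag = √(17.9²+23.4²+17.3²) = √1167.26 = 34.165


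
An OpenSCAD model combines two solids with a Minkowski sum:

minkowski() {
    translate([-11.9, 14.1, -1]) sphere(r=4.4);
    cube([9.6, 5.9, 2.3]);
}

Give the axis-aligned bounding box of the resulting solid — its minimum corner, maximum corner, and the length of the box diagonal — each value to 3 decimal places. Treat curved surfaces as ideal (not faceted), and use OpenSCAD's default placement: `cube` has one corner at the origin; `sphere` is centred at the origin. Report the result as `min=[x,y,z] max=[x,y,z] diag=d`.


A = translate([-11.9, 14.1, -1]) sphere(r=4.4) → bbox [-16.3,9.7,-5.4] .. [-7.5,18.5,3.4]
B = cube([9.6, 5.9, 2.3]) → bbox [0,0,0] .. [9.6,5.9,2.3]
lo = A.lo+B.lo = [-16.3+0, 9.7+0, -5.4+0] = [-16.300,9.700,-5.400]
hi = A.hi+B.hi = [-7.5+9.6, 18.5+5.9, 3.4+2.3] = [2.100,24.400,5.700]
diag = √(18.4²+14.7²+11.1²) = √677.86 = 26.036

min=[-16.300,9.700,-5.400] max=[2.100,24.400,5.700] diag=26.036


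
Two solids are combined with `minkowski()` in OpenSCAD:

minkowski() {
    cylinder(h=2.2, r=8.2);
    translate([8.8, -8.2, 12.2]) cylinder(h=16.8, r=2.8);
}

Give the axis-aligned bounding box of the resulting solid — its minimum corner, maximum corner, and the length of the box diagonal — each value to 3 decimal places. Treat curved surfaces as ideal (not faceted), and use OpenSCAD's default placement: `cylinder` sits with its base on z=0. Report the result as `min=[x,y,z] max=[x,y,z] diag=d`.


A = translate([8.8, -8.2, 12.2]) cylinder(h=16.8, r=2.8) → bbox [6,-11,12.2] .. [11.6,-5.4,29]
B = cylinder(h=2.2, r=8.2) → bbox [-8.2,-8.2,0] .. [8.2,8.2,2.2]
lo = A.lo+B.lo = [6-8.2, -11-8.2, 12.2+0] = [-2.200,-19.200,12.200]
hi = A.hi+B.hi = [11.6+8.2, -5.4+8.2, 29+2.2] = [19.800,2.800,31.200]
diag = √(22²+22²+19²) = √1329 = 36.455

min=[-2.200,-19.200,12.200] max=[19.800,2.800,31.200] diag=36.455


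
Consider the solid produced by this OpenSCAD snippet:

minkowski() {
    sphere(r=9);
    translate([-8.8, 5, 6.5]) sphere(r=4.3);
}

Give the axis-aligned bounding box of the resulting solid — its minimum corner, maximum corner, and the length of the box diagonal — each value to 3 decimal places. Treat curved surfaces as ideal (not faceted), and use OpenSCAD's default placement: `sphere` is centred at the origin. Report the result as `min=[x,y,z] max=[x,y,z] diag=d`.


min=[-22.100,-8.300,-6.800] max=[4.500,18.300,19.800] diag=46.073

A = translate([-8.8, 5, 6.5]) sphere(r=4.3) → bbox [-13.1,0.7,2.2] .. [-4.5,9.3,10.8]
B = sphere(r=9) → bbox [-9,-9,-9] .. [9,9,9]
lo = A.lo+B.lo = [-13.1-9, 0.7-9, 2.2-9] = [-22.100,-8.300,-6.800]
hi = A.hi+B.hi = [-4.5+9, 9.3+9, 10.8+9] = [4.500,18.300,19.800]
diag = √(26.6²+26.6²+26.6²) = √2122.68 = 46.073


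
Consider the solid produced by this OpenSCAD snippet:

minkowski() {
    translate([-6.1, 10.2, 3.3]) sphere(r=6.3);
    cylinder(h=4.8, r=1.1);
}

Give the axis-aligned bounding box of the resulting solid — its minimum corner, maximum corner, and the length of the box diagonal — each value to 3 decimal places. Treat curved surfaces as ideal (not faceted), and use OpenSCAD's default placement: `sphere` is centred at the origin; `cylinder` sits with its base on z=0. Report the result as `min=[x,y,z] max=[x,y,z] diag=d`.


min=[-13.500,2.800,-3.000] max=[1.300,17.600,14.400] diag=27.218

A = translate([-6.1, 10.2, 3.3]) sphere(r=6.3) → bbox [-12.4,3.9,-3] .. [0.2,16.5,9.6]
B = cylinder(h=4.8, r=1.1) → bbox [-1.1,-1.1,0] .. [1.1,1.1,4.8]
lo = A.lo+B.lo = [-12.4-1.1, 3.9-1.1, -3+0] = [-13.500,2.800,-3.000]
hi = A.hi+B.hi = [0.2+1.1, 16.5+1.1, 9.6+4.8] = [1.300,17.600,14.400]
diag = √(14.8²+14.8²+17.4²) = √740.84 = 27.218


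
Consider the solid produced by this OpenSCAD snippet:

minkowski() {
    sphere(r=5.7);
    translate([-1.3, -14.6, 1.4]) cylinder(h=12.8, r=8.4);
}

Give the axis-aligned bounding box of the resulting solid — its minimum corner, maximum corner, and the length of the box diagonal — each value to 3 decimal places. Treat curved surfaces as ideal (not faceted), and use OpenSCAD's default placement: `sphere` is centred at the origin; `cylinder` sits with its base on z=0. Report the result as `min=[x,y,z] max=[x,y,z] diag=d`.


A = translate([-1.3, -14.6, 1.4]) cylinder(h=12.8, r=8.4) → bbox [-9.7,-23,1.4] .. [7.1,-6.2,14.2]
B = sphere(r=5.7) → bbox [-5.7,-5.7,-5.7] .. [5.7,5.7,5.7]
lo = A.lo+B.lo = [-9.7-5.7, -23-5.7, 1.4-5.7] = [-15.400,-28.700,-4.300]
hi = A.hi+B.hi = [7.1+5.7, -6.2+5.7, 14.2+5.7] = [12.800,-0.500,19.900]
diag = √(28.2²+28.2²+24.2²) = √2176.12 = 46.649

min=[-15.400,-28.700,-4.300] max=[12.800,-0.500,19.900] diag=46.649
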